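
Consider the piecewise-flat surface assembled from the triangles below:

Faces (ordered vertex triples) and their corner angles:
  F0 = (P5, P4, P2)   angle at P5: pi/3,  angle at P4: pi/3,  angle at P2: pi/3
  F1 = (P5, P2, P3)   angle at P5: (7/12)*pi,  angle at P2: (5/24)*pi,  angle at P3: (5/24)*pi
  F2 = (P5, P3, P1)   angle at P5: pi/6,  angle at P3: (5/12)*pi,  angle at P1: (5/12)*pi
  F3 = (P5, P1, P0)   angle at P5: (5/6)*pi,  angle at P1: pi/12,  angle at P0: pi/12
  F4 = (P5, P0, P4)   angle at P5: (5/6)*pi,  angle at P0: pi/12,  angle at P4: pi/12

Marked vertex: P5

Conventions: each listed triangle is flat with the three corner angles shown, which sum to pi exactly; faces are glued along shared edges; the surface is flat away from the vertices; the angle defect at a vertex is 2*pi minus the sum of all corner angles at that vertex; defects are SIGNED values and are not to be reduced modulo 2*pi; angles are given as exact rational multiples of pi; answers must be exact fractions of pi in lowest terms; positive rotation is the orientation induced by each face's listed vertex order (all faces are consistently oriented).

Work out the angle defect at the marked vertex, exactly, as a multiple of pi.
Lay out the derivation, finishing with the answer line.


Sum of corner angles at P5: (11/4)*pi
defect = 2*pi - (11/4)*pi

Answer: defect(P5) = (-3/4)*pi


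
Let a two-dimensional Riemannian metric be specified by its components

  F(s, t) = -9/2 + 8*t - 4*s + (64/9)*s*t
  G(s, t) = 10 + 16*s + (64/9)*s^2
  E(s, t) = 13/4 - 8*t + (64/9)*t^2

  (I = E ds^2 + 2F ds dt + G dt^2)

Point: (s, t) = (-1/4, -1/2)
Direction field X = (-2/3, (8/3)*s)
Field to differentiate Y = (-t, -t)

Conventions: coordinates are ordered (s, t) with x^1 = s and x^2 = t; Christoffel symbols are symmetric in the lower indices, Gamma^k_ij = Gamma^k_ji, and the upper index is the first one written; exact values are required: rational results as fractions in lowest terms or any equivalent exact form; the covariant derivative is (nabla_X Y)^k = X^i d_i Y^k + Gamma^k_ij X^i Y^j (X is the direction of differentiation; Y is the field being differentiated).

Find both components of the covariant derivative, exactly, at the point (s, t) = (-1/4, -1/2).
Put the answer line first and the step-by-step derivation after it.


Answer: (nabla_X Y)^s = 1586/1563, (nabla_X Y)^t = 198/521

E = 325/36, F = -119/18, G = 58/9 at the point
E_s = 0, E_t = -136/9, F_s = -68/9, F_t = 56/9, G_s = 112/9, G_t = 0
EG - F^2 = 521/36;  g^inv = (36/521) * [[58/9, 119/18], [119/18, 325/36]]
first-kind symbols [ij,l] = (1/2)(d_i g_jl + d_j g_il - d_l g_ij): [ss,s] = E_s/2 = 0, [ss,t] = F_s - E_t/2 = 0, [st,s] = E_t/2 = -68/9, [st,t] = G_s/2 = 56/9, [tt,s] = F_t - G_s/2 = 0, [tt,t] = G_t/2 = 0
Gamma^s_ij = (G*[ij,s] - F*[ij,t])/(EG - F^2), Gamma^t_ij = (E*[ij,t] - F*[ij,s])/(EG - F^2)
Gamma_sss = 0, Gamma_sst = -272/521, Gamma_stt = 0, Gamma_tss = 0, Gamma_tst = 224/521, Gamma_ttt = 0
X = (-2/3, -2/3), Y = (1/2, 1/2) at the point


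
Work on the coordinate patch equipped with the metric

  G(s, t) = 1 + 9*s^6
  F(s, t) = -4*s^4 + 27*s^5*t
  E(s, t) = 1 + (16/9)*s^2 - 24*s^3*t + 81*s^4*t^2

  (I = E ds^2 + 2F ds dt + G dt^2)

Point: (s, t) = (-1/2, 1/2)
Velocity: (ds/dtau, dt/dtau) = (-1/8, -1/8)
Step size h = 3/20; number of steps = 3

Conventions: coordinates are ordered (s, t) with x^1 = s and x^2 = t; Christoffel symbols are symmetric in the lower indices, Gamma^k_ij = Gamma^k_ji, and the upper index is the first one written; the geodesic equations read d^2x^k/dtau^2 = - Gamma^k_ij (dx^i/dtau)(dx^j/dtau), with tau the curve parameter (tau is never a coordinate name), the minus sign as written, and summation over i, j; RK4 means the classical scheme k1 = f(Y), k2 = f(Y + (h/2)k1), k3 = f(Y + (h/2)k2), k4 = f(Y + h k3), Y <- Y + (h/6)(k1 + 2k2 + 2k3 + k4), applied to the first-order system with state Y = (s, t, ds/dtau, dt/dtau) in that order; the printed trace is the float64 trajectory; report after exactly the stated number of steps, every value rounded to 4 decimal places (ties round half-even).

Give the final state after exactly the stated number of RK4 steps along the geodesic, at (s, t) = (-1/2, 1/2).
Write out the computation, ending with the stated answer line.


f(Y) = (ds/dtau, dt/dtau, -Gamma^s_ij Y'^i Y'^j, -Gamma^t_ij Y'^i Y'^j) with the Gammas evaluated at the stage position; h = 0.150000; intermediate values shown to 6 dp
step 0: s = -0.5000, t = 0.5000, ds/dtau = -0.1250, dt/dtau = -0.1250
step 1:
  k1: at (s, t) = (-0.500000, 0.500000), (ds/dtau, dt/dtau) = (-0.125000, -0.125000); Gamma_sss = -2.402235, Gamma_sst = 0.926576, Gamma_stt = 0.000000, Gamma_tss = 0.502793, Gamma_tst = -0.193935, Gamma_ttt = 0.000000; k1 = (-0.125000, -0.125000, 0.008579, -0.001796)
  k2: at (s, t) = (-0.509375, 0.490625), (ds/dtau, dt/dtau) = (-0.124357, -0.125135); Gamma_sss = -2.371602, Gamma_sst = 0.949643, Gamma_stt = 0.000000, Gamma_tss = 0.515284, Gamma_tst = -0.206332, Gamma_ttt = 0.000000; k2 = (-0.124357, -0.125135, 0.007120, -0.001547)
  k3: at (s, t) = (-0.509327, 0.490615), (ds/dtau, dt/dtau) = (-0.124466, -0.125116); Gamma_sss = -2.371630, Gamma_sst = 0.949559, Gamma_stt = 0.000000, Gamma_tss = 0.515230, Gamma_tst = -0.206289, Gamma_ttt = 0.000000; k3 = (-0.124466, -0.125116, 0.007166, -0.001557)
  k4: at (s, t) = (-0.518670, 0.481233), (ds/dtau, dt/dtau) = (-0.123925, -0.125234); Gamma_sss = -2.340133, Gamma_sst = 0.972487, Gamma_stt = 0.000000, Gamma_tss = 0.527585, Gamma_tst = -0.219248, Gamma_ttt = 0.000000; k4 = (-0.123925, -0.125234, 0.005753, -0.001297)
  Y <- Y + (h/6)(k1 + 2k2 + 2k3 + k4): s = -0.5187, t = 0.4812, ds/dtau = -0.1239, dt/dtau = -0.1252
step 2:
  k1: at (s, t) = (-0.518664, 0.481232), (ds/dtau, dt/dtau) = (-0.123927, -0.125233); Gamma_sss = -2.340138, Gamma_sst = 0.972477, Gamma_stt = 0.000000, Gamma_tss = 0.527579, Gamma_tst = -0.219243, Gamma_ttt = 0.000000; k1 = (-0.123927, -0.125233, 0.005755, -0.001297)
  k2: at (s, t) = (-0.527959, 0.471839), (ds/dtau, dt/dtau) = (-0.123496, -0.125330); Gamma_sss = -2.307870, Gamma_sst = 0.995243, Gamma_stt = 0.000000, Gamma_tss = 0.539779, Gamma_tst = -0.232773, Gamma_ttt = 0.000000; k2 = (-0.123496, -0.125330, 0.004390, -0.001027)
  k3: at (s, t) = (-0.527926, 0.471832), (ds/dtau, dt/dtau) = (-0.123598, -0.125310); Gamma_sss = -2.307894, Gamma_sst = 0.995191, Gamma_stt = 0.000000, Gamma_tss = 0.539744, Gamma_tst = -0.232744, Gamma_ttt = 0.000000; k3 = (-0.123598, -0.125310, 0.004429, -0.001036)
  k4: at (s, t) = (-0.537204, 0.462435), (ds/dtau, dt/dtau) = (-0.123263, -0.125388); Gamma_sss = -2.274907, Gamma_sst = 1.017859, Gamma_stt = 0.000000, Gamma_tss = 0.551824, Gamma_tst = -0.246902, Gamma_ttt = 0.000000; k4 = (-0.123263, -0.125388, 0.003101, -0.000752)
  Y <- Y + (h/6)(k1 + 2k2 + 2k3 + k4): s = -0.5372, t = 0.4624, ds/dtau = -0.1233, dt/dtau = -0.1254
step 3:
  k1: at (s, t) = (-0.537199, 0.462434), (ds/dtau, dt/dtau) = (-0.123265, -0.125387); Gamma_sss = -2.274912, Gamma_sst = 1.017851, Gamma_stt = 0.000000, Gamma_tss = 0.551819, Gamma_tst = -0.246897, Gamma_ttt = 0.000000; k1 = (-0.123265, -0.125387, 0.003102, -0.000752)
  k2: at (s, t) = (-0.546444, 0.453030), (ds/dtau, dt/dtau) = (-0.123032, -0.125443); Gamma_sss = -2.241275, Gamma_sst = 1.040399, Gamma_stt = 0.000000, Gamma_tss = 0.563761, Gamma_tst = -0.261697, Gamma_ttt = 0.000000; k2 = (-0.123032, -0.125443, 0.001812, -0.000456)
  k3: at (s, t) = (-0.546426, 0.453026), (ds/dtau, dt/dtau) = (-0.123129, -0.125421); Gamma_sss = -2.241290, Gamma_sst = 1.040373, Gamma_stt = 0.000000, Gamma_tss = 0.563743, Gamma_tst = -0.261681, Gamma_ttt = 0.000000; k3 = (-0.123129, -0.125421, 0.001847, -0.000465)
  k4: at (s, t) = (-0.555668, 0.443621), (ds/dtau, dt/dtau) = (-0.122988, -0.125457); Gamma_sss = -2.207029, Gamma_sst = 1.062851, Gamma_stt = 0.000000, Gamma_tss = 0.575574, Gamma_tst = -0.277182, Gamma_ttt = 0.000000; k4 = (-0.122988, -0.125457, 0.000585, -0.000153)
  Y <- Y + (h/6)(k1 + 2k2 + 2k3 + k4): s = -0.5557, t = 0.4436, ds/dtau = -0.1230, dt/dtau = -0.1255

Answer: s = -0.5557, t = 0.4436, ds/dtau = -0.1230, dt/dtau = -0.1255


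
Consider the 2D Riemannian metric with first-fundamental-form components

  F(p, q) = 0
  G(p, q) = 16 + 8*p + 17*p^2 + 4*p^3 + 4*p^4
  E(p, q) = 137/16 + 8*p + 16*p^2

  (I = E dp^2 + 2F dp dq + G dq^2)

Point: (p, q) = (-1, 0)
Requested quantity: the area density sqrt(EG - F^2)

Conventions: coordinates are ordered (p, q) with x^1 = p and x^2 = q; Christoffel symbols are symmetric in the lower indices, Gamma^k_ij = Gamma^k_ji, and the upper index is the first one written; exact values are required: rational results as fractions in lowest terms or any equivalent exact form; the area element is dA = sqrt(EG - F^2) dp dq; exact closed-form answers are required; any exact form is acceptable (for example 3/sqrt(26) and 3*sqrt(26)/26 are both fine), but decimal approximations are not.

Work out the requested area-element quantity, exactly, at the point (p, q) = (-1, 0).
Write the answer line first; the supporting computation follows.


Answer: sqrt(EG - F^2) = 5*sqrt(265)/4

E = 265/16, F = 0, G = 25; EG - F^2 = 6625/16


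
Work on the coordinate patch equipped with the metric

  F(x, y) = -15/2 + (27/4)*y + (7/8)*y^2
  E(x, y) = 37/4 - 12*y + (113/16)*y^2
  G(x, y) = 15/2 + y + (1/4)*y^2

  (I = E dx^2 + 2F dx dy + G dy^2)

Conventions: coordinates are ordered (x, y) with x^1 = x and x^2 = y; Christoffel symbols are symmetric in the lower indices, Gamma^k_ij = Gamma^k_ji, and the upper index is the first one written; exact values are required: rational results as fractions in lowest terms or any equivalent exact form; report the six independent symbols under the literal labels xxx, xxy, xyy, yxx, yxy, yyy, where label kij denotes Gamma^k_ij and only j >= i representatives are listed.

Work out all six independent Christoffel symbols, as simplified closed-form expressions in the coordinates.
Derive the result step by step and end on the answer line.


E = 37/4 - 12*y + (113/16)*y^2; F = -15/2 + (27/4)*y + (7/8)*y^2; G = 15/2 + y + (1/4)*y^2
Gamma^k_ij = (1/2) g^{kl} (d_i g_jl + d_j g_il - d_l g_ij), with g^inv = (1/(EG-F^2)) [[G, -F], [-F, E]]
first partials: E_x = 0, E_y = -12 + (113/8)*y, F_x = 0, F_y = 27/4 + (7/4)*y, G_x = 0, G_y = 1 + (1/2)*y
D = EG - F^2 = 105/8 + (41/2)*y + (347/32)*y^2 - (31/4)*y^3 + y^4
expanded: Gamma^x_xx = (G E_x - 2F F_x + F E_y)/(2D), Gamma^x_xy = (G E_y - F G_x)/(2D), Gamma^x_yy = (2G F_y - G G_x - F G_y)/(2D), Gamma^y_xx = (2E F_x - E E_y - F E_x)/(2D), Gamma^y_xy = (E G_x - F E_y)/(2D), Gamma^y_yy = (E G_y - 2F F_y + F G_x)/(2D); substitute and cancel common factors

Answer: Gamma_xxx = (791*y^3 + 5430*y^2 - 11964*y + 5760)/(128*y^4 - 992*y^3 + 1388*y^2 + 2624*y + 1680), Gamma_xxy = (113*y^3 + 356*y^2 + 3006*y - 2880)/(64*y^4 - 496*y^3 + 694*y^2 + 1312*y + 840), Gamma_xyy = (7*y^3 + 42*y^2 + 588*y + 1740)/(32*y^4 - 248*y^3 + 347*y^2 + 656*y + 420), Gamma_yxx = (-12769*y^3 + 32544*y^2 - 35156*y + 14208)/(256*y^4 - 1984*y^3 + 2776*y^2 + 5248*y + 3360), Gamma_yxy = (-791*y^3 - 5430*y^2 + 11964*y - 5760)/(128*y^4 - 992*y^3 + 1388*y^2 + 2624*y + 1680), Gamma_yyy = (15*y^3 - 1100*y^2 - 2312*y + 3536)/(64*y^4 - 496*y^3 + 694*y^2 + 1312*y + 840)


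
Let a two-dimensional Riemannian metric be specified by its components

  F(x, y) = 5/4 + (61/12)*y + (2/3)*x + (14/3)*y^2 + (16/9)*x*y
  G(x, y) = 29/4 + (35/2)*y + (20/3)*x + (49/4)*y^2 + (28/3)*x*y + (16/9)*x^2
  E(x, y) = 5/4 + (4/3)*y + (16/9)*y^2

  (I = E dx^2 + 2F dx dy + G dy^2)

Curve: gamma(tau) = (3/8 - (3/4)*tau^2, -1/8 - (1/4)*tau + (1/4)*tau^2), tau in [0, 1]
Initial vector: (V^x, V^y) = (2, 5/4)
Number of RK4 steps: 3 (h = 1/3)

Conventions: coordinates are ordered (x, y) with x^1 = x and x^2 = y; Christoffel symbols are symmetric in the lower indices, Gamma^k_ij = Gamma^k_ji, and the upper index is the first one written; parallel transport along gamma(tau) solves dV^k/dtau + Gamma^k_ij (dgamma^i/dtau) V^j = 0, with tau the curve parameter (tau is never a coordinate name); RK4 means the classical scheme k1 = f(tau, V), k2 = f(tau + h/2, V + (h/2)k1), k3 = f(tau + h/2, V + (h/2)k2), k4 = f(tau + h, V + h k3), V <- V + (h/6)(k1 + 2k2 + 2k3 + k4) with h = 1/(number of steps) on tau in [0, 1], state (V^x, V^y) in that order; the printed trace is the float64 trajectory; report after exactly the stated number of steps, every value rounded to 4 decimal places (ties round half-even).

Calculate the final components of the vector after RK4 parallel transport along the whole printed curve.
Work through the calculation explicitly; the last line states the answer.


gamma'(tau) = (-(3/2)*tau, -1/4 + (1/2)*tau); f(tau, V)^k = -Gamma^k_ij(gamma(tau)) gamma'^i(tau) V^j; h = 1/3; intermediate values shown to 6 dp
curve data and Christoffel symbols at the stage parameters:
  tau = 0.000000: gamma = (0.375000, -0.125000), gamma' = (0.000000, -0.250000); Gamma_xxx = 0.000000, Gamma_xxy = 0.057889, Gamma_xyy = 0.151959, Gamma_yxx = 0.000000, Gamma_yxy = 0.445022, Gamma_yyy = 1.168184
  tau = 0.166667: gamma = (0.354167, -0.159722), gamma' = (-0.250000, -0.166667); Gamma_xxx = 0.000000, Gamma_xxy = 0.055419, Gamma_xyy = 0.145474, Gamma_yxx = 0.000000, Gamma_yxy = 0.465920, Gamma_yyy = 1.223039
  tau = 0.333333: gamma = (0.291667, -0.180556), gamma' = (-0.500000, -0.083333); Gamma_xxx = 0.000000, Gamma_xxy = 0.056107, Gamma_xyy = 0.147282, Gamma_yxx = 0.000000, Gamma_yxy = 0.488436, Gamma_yyy = 1.282144
  tau = 0.500000: gamma = (0.187500, -0.187500), gamma' = (-0.750000, 0.000000); Gamma_xxx = 0.000000, Gamma_xxy = 0.061204, Gamma_xyy = 0.160660, Gamma_yxx = 0.000000, Gamma_yxy = 0.512581, Gamma_yyy = 1.345526
  tau = 0.666667: gamma = (0.041667, -0.180556), gamma' = (-1.000000, 0.083333); Gamma_xxx = 0.000000, Gamma_xxy = 0.072507, Gamma_xyy = 0.190332, Gamma_yxx = 0.000000, Gamma_yxy = 0.537980, Gamma_yyy = 1.412196
  tau = 0.833333: gamma = (-0.145833, -0.159722), gamma' = (-1.250000, 0.166667); Gamma_xxx = 0.000000, Gamma_xxy = 0.092606, Gamma_xyy = 0.243090, Gamma_yxx = 0.000000, Gamma_yxy = 0.563476, Gamma_yyy = 1.479124
  tau = 1.000000: gamma = (-0.375000, -0.125000), gamma' = (-1.500000, 0.250000); Gamma_xxx = 0.000000, Gamma_xxy = 0.125107, Gamma_xyy = 0.328406, Gamma_yxx = 0.000000, Gamma_yxy = 0.586439, Gamma_yyy = 1.539401
step 0: V^x = 2.0000, V^y = 1.2500
step 1: k1 = (0.076432, 0.587569), k2 = (0.069947, 0.588064), k3 = (0.069940, 0.588006), k4 = (0.067774, 0.589993); V <- V + (h/6)(k1 + 2k2 + 2k3 + k4): V^x = 2.0236, V^y = 1.4461
step 2: k1 = (0.067778, 0.590035), k2 = (0.070894, 0.593736), k3 = (0.070922, 0.593973), k4 = (0.080762, 0.599224); V <- V + (h/6)(k1 + 2k2 + 2k3 + k4): V^x = 2.0476, V^y = 1.6441
step 3: k1 = (0.080762, 0.599227), k2 = (0.099412, 0.604890), k3 = (0.099435, 0.605031), k4 = (0.129764, 0.608268); V <- V + (h/6)(k1 + 2k2 + 2k3 + k4): V^x = 2.0814, V^y = 1.8457

Answer: V^x = 2.0814, V^y = 1.8457


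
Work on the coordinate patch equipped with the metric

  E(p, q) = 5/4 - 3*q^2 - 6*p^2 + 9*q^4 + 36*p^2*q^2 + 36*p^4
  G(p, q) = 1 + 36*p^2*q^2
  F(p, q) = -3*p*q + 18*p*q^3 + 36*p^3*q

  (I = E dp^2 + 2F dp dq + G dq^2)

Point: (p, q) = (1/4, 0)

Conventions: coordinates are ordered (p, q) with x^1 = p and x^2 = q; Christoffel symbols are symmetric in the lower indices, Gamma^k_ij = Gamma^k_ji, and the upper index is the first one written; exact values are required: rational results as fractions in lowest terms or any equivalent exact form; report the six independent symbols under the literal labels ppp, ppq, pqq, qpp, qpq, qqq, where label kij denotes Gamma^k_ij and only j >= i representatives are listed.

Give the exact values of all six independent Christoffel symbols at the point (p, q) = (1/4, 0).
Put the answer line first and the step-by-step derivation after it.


Answer: Gamma_ppp = -24/65, Gamma_ppq = 0, Gamma_pqq = -12/65, Gamma_qpp = 0, Gamma_qpq = 0, Gamma_qqq = 0

E = 65/64, F = 0, G = 1 at the point
E_p = -3/4, E_q = 0, F_p = 0, F_q = -3/16, G_p = 0, G_q = 0
EG - F^2 = 65/64;  g^inv = (64/65) * [[1, 0], [0, 65/64]]
first-kind symbols [ij,l] = (1/2)(d_i g_jl + d_j g_il - d_l g_ij): [pp,p] = E_p/2 = -3/8, [pp,q] = F_p - E_q/2 = 0, [pq,p] = E_q/2 = 0, [pq,q] = G_p/2 = 0, [qq,p] = F_q - G_p/2 = -3/16, [qq,q] = G_q/2 = 0
Gamma^p_ij = (G*[ij,p] - F*[ij,q])/(EG - F^2), Gamma^q_ij = (E*[ij,q] - F*[ij,p])/(EG - F^2)


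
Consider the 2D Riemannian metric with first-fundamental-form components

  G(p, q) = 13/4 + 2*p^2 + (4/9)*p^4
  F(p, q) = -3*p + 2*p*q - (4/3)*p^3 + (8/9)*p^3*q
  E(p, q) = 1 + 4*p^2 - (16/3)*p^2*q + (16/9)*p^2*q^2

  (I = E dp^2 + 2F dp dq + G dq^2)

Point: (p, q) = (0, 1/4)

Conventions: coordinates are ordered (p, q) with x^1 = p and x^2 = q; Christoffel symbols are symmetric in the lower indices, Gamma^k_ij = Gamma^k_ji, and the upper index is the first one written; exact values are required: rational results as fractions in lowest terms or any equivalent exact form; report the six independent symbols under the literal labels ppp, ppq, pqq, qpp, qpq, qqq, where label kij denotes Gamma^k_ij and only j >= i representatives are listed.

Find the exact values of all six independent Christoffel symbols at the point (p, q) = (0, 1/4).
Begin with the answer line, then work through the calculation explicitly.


Answer: Gamma_ppp = 0, Gamma_ppq = 0, Gamma_pqq = 0, Gamma_qpp = -10/13, Gamma_qpq = 0, Gamma_qqq = 0

E = 1, F = 0, G = 13/4 at the point
E_p = 0, E_q = 0, F_p = -5/2, F_q = 0, G_p = 0, G_q = 0
EG - F^2 = 13/4;  g^inv = (4/13) * [[13/4, 0], [0, 1]]
first-kind symbols [ij,l] = (1/2)(d_i g_jl + d_j g_il - d_l g_ij): [pp,p] = E_p/2 = 0, [pp,q] = F_p - E_q/2 = -5/2, [pq,p] = E_q/2 = 0, [pq,q] = G_p/2 = 0, [qq,p] = F_q - G_p/2 = 0, [qq,q] = G_q/2 = 0
Gamma^p_ij = (G*[ij,p] - F*[ij,q])/(EG - F^2), Gamma^q_ij = (E*[ij,q] - F*[ij,p])/(EG - F^2)


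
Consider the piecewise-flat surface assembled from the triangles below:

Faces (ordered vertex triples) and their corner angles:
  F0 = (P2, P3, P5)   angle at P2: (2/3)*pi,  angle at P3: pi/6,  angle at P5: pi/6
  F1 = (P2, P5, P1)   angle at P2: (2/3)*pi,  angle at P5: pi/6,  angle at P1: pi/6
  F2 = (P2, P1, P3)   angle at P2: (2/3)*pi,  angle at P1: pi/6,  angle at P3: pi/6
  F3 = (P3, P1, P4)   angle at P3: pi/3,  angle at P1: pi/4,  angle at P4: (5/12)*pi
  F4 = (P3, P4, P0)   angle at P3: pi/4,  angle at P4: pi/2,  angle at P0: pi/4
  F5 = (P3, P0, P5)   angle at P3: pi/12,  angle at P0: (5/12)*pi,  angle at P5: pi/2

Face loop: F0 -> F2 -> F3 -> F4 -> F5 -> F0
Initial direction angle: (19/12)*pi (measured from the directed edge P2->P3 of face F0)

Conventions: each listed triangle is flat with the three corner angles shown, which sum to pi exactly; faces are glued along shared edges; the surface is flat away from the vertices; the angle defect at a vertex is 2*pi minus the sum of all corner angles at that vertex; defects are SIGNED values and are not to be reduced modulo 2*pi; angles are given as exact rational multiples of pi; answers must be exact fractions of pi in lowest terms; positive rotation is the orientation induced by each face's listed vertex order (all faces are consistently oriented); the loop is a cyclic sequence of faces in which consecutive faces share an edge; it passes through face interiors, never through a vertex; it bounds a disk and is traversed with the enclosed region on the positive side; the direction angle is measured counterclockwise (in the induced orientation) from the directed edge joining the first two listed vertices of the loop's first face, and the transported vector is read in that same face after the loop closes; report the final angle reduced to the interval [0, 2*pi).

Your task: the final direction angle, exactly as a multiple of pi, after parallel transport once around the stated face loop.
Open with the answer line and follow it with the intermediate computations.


Answer: final direction angle = (7/12)*pi

enclosed vertex P3: corner angles sum to pi, defect = 2*pi - pi = pi
transport around the loop rotates by the sum of enclosed defects; add to the initial angle mod 2*pi
final angle = (19/12)*pi + pi = (7/12)*pi (mod 2*pi)


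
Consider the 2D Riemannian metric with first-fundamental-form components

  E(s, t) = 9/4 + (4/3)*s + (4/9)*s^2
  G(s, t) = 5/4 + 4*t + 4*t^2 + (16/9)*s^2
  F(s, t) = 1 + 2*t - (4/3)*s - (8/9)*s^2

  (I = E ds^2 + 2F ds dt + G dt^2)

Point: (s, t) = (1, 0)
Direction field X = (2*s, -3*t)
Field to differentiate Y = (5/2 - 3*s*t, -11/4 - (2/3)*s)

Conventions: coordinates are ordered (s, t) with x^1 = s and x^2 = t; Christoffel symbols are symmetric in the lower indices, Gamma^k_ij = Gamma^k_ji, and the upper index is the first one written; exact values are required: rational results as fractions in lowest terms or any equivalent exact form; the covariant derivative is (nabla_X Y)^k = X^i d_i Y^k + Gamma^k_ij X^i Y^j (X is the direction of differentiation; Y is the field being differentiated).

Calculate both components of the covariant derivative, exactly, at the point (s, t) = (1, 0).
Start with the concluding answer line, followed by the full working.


Answer: (nabla_X Y)^s = -66248/41607, (nabla_X Y)^t = -462916/41607

E = 145/36, F = -11/9, G = 109/36 at the point
E_s = 20/9, E_t = 0, F_s = -28/9, F_t = 2, G_s = 32/9, G_t = 4
EG - F^2 = 1541/144;  g^inv = (144/1541) * [[109/36, 11/9], [11/9, 145/36]]
first-kind symbols [ij,l] = (1/2)(d_i g_jl + d_j g_il - d_l g_ij): [ss,s] = E_s/2 = 10/9, [ss,t] = F_s - E_t/2 = -28/9, [st,s] = E_t/2 = 0, [st,t] = G_s/2 = 16/9, [tt,s] = F_t - G_s/2 = 2/9, [tt,t] = G_t/2 = 2
Gamma^s_ij = (G*[ij,s] - F*[ij,t])/(EG - F^2), Gamma^t_ij = (E*[ij,t] - F*[ij,s])/(EG - F^2)
Gamma_sss = -568/13869, Gamma_sst = 2816/13869, Gamma_stt = 4040/13869, Gamma_tss = -14480/13869, Gamma_tst = 9280/13869, Gamma_ttt = 10792/13869
X = (2, 0), Y = (5/2, -41/12) at the point


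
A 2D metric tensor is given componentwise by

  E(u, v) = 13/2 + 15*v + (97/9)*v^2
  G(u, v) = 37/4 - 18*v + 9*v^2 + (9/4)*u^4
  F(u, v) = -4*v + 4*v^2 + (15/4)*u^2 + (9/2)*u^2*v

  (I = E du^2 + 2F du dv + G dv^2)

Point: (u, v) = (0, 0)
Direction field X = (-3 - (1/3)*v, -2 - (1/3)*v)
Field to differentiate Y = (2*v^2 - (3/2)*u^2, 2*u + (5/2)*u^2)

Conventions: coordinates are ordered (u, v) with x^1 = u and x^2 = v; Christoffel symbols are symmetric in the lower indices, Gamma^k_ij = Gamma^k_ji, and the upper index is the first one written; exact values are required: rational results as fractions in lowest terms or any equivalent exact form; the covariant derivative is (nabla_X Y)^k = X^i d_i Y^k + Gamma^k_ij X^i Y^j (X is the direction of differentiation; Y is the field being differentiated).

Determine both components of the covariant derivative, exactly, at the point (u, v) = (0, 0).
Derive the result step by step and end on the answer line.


E = 13/2, F = 0, G = 37/4 at the point
E_u = 0, E_v = 15, F_u = 0, F_v = -4, G_u = 0, G_v = -18
EG - F^2 = 481/8;  g^inv = (8/481) * [[37/4, 0], [0, 13/2]]
first-kind symbols [ij,l] = (1/2)(d_i g_jl + d_j g_il - d_l g_ij): [uu,u] = E_u/2 = 0, [uu,v] = F_u - E_v/2 = -15/2, [uv,u] = E_v/2 = 15/2, [uv,v] = G_u/2 = 0, [vv,u] = F_v - G_u/2 = -4, [vv,v] = G_v/2 = -9
Gamma^u_ij = (G*[ij,u] - F*[ij,v])/(EG - F^2), Gamma^v_ij = (E*[ij,v] - F*[ij,u])/(EG - F^2)
Gamma_uuu = 0, Gamma_uuv = 15/13, Gamma_uvv = -8/13, Gamma_vuu = -30/37, Gamma_vuv = 0, Gamma_vvv = -36/37
X = (-3, -2), Y = (0, 0) at the point

Answer: (nabla_X Y)^u = 0, (nabla_X Y)^v = -6


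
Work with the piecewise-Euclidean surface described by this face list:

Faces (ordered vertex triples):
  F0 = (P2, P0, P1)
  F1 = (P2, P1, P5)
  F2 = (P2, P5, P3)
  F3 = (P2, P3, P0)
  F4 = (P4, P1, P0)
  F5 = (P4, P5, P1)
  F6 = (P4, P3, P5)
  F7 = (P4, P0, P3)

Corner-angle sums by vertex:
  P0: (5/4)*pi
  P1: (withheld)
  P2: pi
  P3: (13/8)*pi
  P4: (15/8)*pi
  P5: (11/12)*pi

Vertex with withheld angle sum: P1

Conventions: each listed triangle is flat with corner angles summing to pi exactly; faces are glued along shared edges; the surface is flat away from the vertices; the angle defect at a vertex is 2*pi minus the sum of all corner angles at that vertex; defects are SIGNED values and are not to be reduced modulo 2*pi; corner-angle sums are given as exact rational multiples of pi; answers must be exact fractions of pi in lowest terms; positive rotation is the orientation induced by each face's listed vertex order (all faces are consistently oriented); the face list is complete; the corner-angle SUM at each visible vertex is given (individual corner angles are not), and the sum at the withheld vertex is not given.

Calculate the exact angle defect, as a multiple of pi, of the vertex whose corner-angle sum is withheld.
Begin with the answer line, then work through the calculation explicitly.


Answer: defect(P1) = (2/3)*pi

V = 6, E = 12, F = 8; chi = V - E + F = 2
Gauss-Bonnet: total defect = 2*pi*chi = 4*pi; visible defects sum to (10/3)*pi


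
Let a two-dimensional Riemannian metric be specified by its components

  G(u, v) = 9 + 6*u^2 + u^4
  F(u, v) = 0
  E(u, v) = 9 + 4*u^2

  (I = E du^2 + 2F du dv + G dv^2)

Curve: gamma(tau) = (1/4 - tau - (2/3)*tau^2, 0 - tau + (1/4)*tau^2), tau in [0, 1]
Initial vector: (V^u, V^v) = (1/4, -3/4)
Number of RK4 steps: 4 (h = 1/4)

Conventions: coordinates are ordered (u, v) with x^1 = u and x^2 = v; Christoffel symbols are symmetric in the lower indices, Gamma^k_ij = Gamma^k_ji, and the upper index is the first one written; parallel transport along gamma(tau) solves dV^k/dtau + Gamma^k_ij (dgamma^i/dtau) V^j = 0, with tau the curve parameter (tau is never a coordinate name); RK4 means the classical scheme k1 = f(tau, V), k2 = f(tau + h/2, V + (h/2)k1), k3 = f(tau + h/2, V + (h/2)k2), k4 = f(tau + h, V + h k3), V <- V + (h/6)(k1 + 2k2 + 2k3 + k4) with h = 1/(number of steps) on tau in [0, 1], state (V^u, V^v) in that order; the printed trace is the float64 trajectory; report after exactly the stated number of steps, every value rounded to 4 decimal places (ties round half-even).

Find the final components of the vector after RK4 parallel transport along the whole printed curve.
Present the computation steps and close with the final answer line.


gamma'(tau) = (-1 - (4/3)*tau, -1 + (1/2)*tau); f(tau, V)^k = -Gamma^k_ij(gamma(tau)) gamma'^i(tau) V^j; h = 1/4; intermediate values shown to 6 dp
curve data and Christoffel symbols at the stage parameters:
  tau = 0.000000: gamma = (0.250000, 0.000000), gamma' = (-1.000000, -1.000000); Gamma_uuu = 0.108108, Gamma_uuv = 0.000000, Gamma_uvv = -0.165541, Gamma_vuu = 0.000000, Gamma_vuv = 0.163265, Gamma_vvv = 0.000000
  tau = 0.125000: gamma = (0.114583, -0.121094), gamma' = (-1.166667, -0.937500); Gamma_uuu = 0.050630, Gamma_uuv = 0.000000, Gamma_uvv = -0.076278, Gamma_vuu = 0.000000, Gamma_vuv = 0.076056, Gamma_vvv = 0.000000
  tau = 0.250000: gamma = (-0.041667, -0.234375), gamma' = (-1.333333, -0.875000); Gamma_uuu = -0.018504, Gamma_uuv = 0.000000, Gamma_uvv = 0.027772, Gamma_vuu = 0.000000, Gamma_vuv = -0.027762, Gamma_vvv = 0.000000
  tau = 0.375000: gamma = (-0.218750, -0.339844), gamma' = (-1.500000, -0.812500); Gamma_uuu = -0.095198, Gamma_uuv = 0.000000, Gamma_uvv = 0.145074, Gamma_vuu = 0.000000, Gamma_vuv = -0.143544, Gamma_vvv = 0.000000
  tau = 0.500000: gamma = (-0.416667, -0.437500), gamma' = (-1.666667, -0.750000); Gamma_uuu = -0.171920, Gamma_uuv = 0.000000, Gamma_uvv = 0.272803, Gamma_vuu = 0.000000, Gamma_vuv = -0.262582, Gamma_vvv = 0.000000
  tau = 0.625000: gamma = (-0.635417, -0.527344), gamma' = (-1.833333, -0.687500); Gamma_uuu = -0.239441, Gamma_uuv = 0.000000, Gamma_uvv = 0.407499, Gamma_vuu = 0.000000, Gamma_vuv = -0.373362, Gamma_vvv = 0.000000
  tau = 0.750000: gamma = (-0.875000, -0.609375), gamma' = (-2.000000, -0.625000); Gamma_uuu = -0.290155, Gamma_uuv = 0.000000, Gamma_uvv = 0.546308, Gamma_vuu = 0.000000, Gamma_vuv = -0.464730, Gamma_vvv = 0.000000
  tau = 0.875000: gamma = (-1.135417, -0.683594), gamma' = (-2.166667, -0.562500); Gamma_uuu = -0.320814, Gamma_uuv = 0.000000, Gamma_uvv = 0.688014, Gamma_vuu = 0.000000, Gamma_vuv = -0.529434, Gamma_vvv = 0.000000
  tau = 1.000000: gamma = (-1.416667, -0.750000), gamma' = (-2.333333, -0.500000); Gamma_uuu = -0.332790, Gamma_uuv = 0.000000, Gamma_uvv = 0.833129, Gamma_vuu = 0.000000, Gamma_vuv = -0.565881, Gamma_vvv = 0.000000
step 0: V^u = 0.2500, V^v = -0.7500
step 1: k1 = (0.151182, -0.081633), k2 = (0.070246, -0.048281), k3 = (0.069351, -0.048633), k4 = (-0.025117, 0.021718); V <- V + (h/6)(k1 + 2k2 + 2k3 + k4): V^u = 0.2669, V^v = -0.7606
step 2: k1 = (-0.025067, 0.021670), k2 = (-0.126994, 0.132419), k3 = (-0.123543, 0.130924), k4 = (-0.216540, 0.272053); V <- V + (h/6)(k1 + 2k2 + 2k3 + k4): V^u = 0.2359, V^v = -0.7264
step 3: k1 = (-0.216226, 0.271429), k2 = (-0.285704, 0.420362), k3 = (-0.276676, 0.409848), k4 = (-0.309815, 0.531475); V <- V + (h/6)(k1 + 2k2 + 2k3 + k4): V^u = 0.1672, V^v = -0.6238
step 4: k1 = (-0.309978, 0.531199), k2 = (-0.304956, 0.601099), k3 = (-0.302011, 0.590890), k4 = (-0.269467, 0.602609); V <- V + (h/6)(k1 + 2k2 + 2k3 + k4): V^u = 0.0924, V^v = -0.4772

Answer: V^u = 0.0924, V^v = -0.4772


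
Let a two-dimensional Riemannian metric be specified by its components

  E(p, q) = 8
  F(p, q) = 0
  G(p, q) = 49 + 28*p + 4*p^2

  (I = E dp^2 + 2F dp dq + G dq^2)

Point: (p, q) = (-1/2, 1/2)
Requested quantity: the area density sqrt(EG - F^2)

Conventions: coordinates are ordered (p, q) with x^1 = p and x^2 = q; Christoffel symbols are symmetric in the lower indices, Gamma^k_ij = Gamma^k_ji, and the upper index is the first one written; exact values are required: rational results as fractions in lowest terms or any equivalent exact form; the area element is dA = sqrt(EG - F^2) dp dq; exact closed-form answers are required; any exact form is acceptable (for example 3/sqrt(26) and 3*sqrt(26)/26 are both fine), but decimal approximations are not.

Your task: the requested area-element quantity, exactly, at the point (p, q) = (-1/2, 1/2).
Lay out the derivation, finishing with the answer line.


E = 8, F = 0, G = 36; EG - F^2 = 288

Answer: sqrt(EG - F^2) = 12*sqrt(2)


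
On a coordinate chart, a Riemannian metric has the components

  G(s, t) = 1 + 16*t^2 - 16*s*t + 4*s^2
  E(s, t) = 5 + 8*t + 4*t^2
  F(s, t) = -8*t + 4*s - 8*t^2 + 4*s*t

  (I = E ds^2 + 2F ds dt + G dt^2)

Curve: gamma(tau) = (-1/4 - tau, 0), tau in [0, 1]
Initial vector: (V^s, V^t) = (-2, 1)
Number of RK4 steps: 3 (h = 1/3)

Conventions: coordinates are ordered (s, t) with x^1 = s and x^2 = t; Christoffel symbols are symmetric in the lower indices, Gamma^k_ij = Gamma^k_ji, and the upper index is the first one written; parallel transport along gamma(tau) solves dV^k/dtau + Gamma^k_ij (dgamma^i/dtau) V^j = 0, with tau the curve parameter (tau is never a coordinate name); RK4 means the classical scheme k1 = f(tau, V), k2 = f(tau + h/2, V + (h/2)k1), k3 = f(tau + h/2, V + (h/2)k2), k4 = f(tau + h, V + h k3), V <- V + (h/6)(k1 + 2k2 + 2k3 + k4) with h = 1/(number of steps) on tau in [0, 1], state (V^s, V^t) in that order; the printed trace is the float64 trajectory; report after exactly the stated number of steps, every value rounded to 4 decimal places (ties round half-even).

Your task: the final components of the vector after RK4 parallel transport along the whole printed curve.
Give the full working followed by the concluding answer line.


gamma'(tau) = (-1, 0); f(tau, V)^k = -Gamma^k_ij(gamma(tau)) gamma'^i(tau) V^j; h = 1/3; intermediate values shown to 6 dp
curve data and Christoffel symbols at the stage parameters:
  tau = 0.000000: gamma = (-0.250000, 0.000000), gamma' = (-1.000000, 0.000000); Gamma_sss = 0.000000, Gamma_sst = 0.761905, Gamma_stt = -1.523810, Gamma_tss = 0.000000, Gamma_tst = -0.190476, Gamma_ttt = 0.380952
  tau = 0.166667: gamma = (-0.416667, 0.000000), gamma' = (-1.000000, 0.000000); Gamma_sss = 0.000000, Gamma_sst = 0.702439, Gamma_stt = -1.404878, Gamma_tss = 0.000000, Gamma_tst = -0.292683, Gamma_ttt = 0.585366
  tau = 0.333333: gamma = (-0.583333, 0.000000), gamma' = (-1.000000, 0.000000); Gamma_sss = 0.000000, Gamma_sst = 0.628821, Gamma_stt = -1.257642, Gamma_tss = 0.000000, Gamma_tst = -0.366812, Gamma_ttt = 0.733624
  tau = 0.500000: gamma = (-0.750000, 0.000000), gamma' = (-1.000000, 0.000000); Gamma_sss = 0.000000, Gamma_sst = 0.551724, Gamma_stt = -1.103448, Gamma_tss = 0.000000, Gamma_tst = -0.413793, Gamma_ttt = 0.827586
  tau = 0.666667: gamma = (-0.916667, 0.000000), gamma' = (-1.000000, 0.000000); Gamma_sss = 0.000000, Gamma_sst = 0.478405, Gamma_stt = -0.956811, Gamma_tss = 0.000000, Gamma_tst = -0.438538, Gamma_ttt = 0.877076
  tau = 0.833333: gamma = (-1.083333, 0.000000), gamma' = (-1.000000, 0.000000); Gamma_sss = 0.000000, Gamma_sst = 0.412607, Gamma_stt = -0.825215, Gamma_tss = 0.000000, Gamma_tst = -0.446991, Gamma_ttt = 0.893983
  tau = 1.000000: gamma = (-1.250000, 0.000000), gamma' = (-1.000000, 0.000000); Gamma_sss = 0.000000, Gamma_sst = 0.355556, Gamma_stt = -0.711111, Gamma_tss = 0.000000, Gamma_tst = -0.444444, Gamma_ttt = 0.888889
step 0: V^s = -2.0000, V^t = 1.0000
step 1: k1 = (0.761905, -0.190476), k2 = (0.680139, -0.283391), k3 = (0.669261, -0.278859), k4 = (0.570370, -0.332716); V <- V + (h/6)(k1 + 2k2 + 2k3 + k4): V^s = -1.7761, V^t = 0.9085
step 2: k1 = (0.571260, -0.333235), k2 = (0.470578, -0.352933), k3 = (0.468766, -0.351575), k4 = (0.378548, -0.347002); V <- V + (h/6)(k1 + 2k2 + 2k3 + k4): V^s = -1.6189, V^t = 0.7924
step 3: k1 = (0.379084, -0.347494), k2 = (0.303050, -0.328305), k3 = (0.304370, -0.329734), k4 = (0.242660, -0.303325); V <- V + (h/6)(k1 + 2k2 + 2k3 + k4): V^s = -1.5169, V^t = 0.6831

Answer: V^s = -1.5169, V^t = 0.6831


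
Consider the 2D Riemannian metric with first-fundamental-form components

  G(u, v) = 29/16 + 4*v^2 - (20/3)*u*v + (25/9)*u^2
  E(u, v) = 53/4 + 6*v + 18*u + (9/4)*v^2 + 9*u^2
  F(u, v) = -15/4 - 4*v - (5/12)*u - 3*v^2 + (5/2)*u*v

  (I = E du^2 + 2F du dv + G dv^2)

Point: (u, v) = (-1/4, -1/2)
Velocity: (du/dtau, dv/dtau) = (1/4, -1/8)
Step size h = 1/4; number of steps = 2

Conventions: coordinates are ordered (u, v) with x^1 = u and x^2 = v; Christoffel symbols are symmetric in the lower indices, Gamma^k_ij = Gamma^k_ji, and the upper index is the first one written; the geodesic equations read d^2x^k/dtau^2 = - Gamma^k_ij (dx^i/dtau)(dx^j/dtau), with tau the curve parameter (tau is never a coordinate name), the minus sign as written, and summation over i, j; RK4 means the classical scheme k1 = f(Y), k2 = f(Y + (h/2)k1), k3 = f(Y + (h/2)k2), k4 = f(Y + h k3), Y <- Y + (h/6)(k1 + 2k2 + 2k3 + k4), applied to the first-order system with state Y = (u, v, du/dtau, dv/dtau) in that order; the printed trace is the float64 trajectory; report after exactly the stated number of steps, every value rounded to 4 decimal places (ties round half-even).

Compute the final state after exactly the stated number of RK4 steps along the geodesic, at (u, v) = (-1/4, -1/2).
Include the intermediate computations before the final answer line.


f(Y) = (du/dtau, dv/dtau, -Gamma^u_ij Y'^i Y'^j, -Gamma^v_ij Y'^i Y'^j) with the Gammas evaluated at the stage position; h = 0.250000; intermediate values shown to 6 dp
step 0: u = -0.2500, v = -0.5000, du/dtau = 0.2500, dv/dtau = -0.1250
step 1:
  k1: at (u, v) = (-0.250000, -0.500000), (du/dtau, dv/dtau) = (0.250000, -0.125000); Gamma_uuu = 0.683817, Gamma_uuv = 0.579530, Gamma_uvv = -0.766897, Gamma_vuu = -0.983402, Gamma_vuv = 1.012448, Gamma_vvv = -1.284094; k1 = (0.250000, -0.125000, 0.005465, 0.144805)
  k2: at (u, v) = (-0.218750, -0.515625), (du/dtau, dv/dtau) = (0.250683, -0.106899); Gamma_uuu = 0.704459, Gamma_uuv = 0.546277, Gamma_uvv = -0.723148, Gamma_vuu = -0.911750, Gamma_vuv = 1.003497, Gamma_vvv = -1.267469; k2 = (0.250683, -0.106899, -0.006728, 0.125563)
  k3: at (u, v) = (-0.218665, -0.513362), (du/dtau, dv/dtau) = (0.249159, -0.109305); Gamma_uuu = 0.702320, Gamma_uuv = 0.546987, Gamma_uvv = -0.724017, Gamma_vuu = -0.914789, Gamma_vuv = 1.004352, Gamma_vvv = -1.268778; k3 = (0.249159, -0.109305, -0.005157, 0.126655)
  k4: at (u, v) = (-0.187710, -0.527326), (du/dtau, dv/dtau) = (0.248711, -0.093336); Gamma_uuu = 0.716905, Gamma_uuv = 0.515910, Gamma_uvv = -0.683259, Gamma_vuu = -0.849722, Gamma_vuv = 0.992543, Gamma_vvv = -1.249420; k4 = (0.248711, -0.093336, -0.014441, 0.109527)
  Y <- Y + (h/6)(k1 + 2k2 + 2k3 + k4): u = -0.1876, v = -0.5271, du/dtau = 0.2486, dv/dtau = -0.0934
step 2:
  k1: at (u, v) = (-0.187567, -0.527114), (du/dtau, dv/dtau) = (0.248636, -0.093385); Gamma_uuu = 0.716724, Gamma_uuv = 0.515863, Gamma_uvv = -0.683190, Gamma_vuu = -0.849803, Gamma_vuv = 0.992600, Gamma_vvv = -1.249497; k1 = (0.248636, -0.093385, -0.014394, 0.109525)
  k2: at (u, v) = (-0.156487, -0.538787), (du/dtau, dv/dtau) = (0.246836, -0.079694); Gamma_uuu = 0.725601, Gamma_uuv = 0.486926, Gamma_uvv = -0.645300, Gamma_vuu = -0.791453, Gamma_vuv = 0.978993, Gamma_vvv = -1.228651; k2 = (0.246836, -0.079694, -0.020954, 0.094541)
  k3: at (u, v) = (-0.156712, -0.537076), (du/dtau, dv/dtau) = (0.246016, -0.081567); Gamma_uuu = 0.724266, Gamma_uuv = 0.487666, Gamma_uvv = -0.646219, Gamma_vuu = -0.793975, Gamma_vuv = 0.979854, Gamma_vvv = -1.229884; k3 = (0.246016, -0.081567, -0.019964, 0.095562)
  k4: at (u, v) = (-0.126063, -0.547506), (du/dtau, dv/dtau) = (0.243645, -0.069494); Gamma_uuu = 0.729362, Gamma_uuv = 0.460930, Gamma_uvv = -0.611268, Gamma_vuu = -0.741270, Gamma_vuv = 0.964974, Gamma_vvv = -1.208024; k4 = (0.243645, -0.069494, -0.024736, 0.082515)
  Y <- Y + (h/6)(k1 + 2k2 + 2k3 + k4): u = -0.1260, v = -0.5473, du/dtau = 0.2436, dv/dtau = -0.0695

Answer: u = -0.1260, v = -0.5473, du/dtau = 0.2436, dv/dtau = -0.0695


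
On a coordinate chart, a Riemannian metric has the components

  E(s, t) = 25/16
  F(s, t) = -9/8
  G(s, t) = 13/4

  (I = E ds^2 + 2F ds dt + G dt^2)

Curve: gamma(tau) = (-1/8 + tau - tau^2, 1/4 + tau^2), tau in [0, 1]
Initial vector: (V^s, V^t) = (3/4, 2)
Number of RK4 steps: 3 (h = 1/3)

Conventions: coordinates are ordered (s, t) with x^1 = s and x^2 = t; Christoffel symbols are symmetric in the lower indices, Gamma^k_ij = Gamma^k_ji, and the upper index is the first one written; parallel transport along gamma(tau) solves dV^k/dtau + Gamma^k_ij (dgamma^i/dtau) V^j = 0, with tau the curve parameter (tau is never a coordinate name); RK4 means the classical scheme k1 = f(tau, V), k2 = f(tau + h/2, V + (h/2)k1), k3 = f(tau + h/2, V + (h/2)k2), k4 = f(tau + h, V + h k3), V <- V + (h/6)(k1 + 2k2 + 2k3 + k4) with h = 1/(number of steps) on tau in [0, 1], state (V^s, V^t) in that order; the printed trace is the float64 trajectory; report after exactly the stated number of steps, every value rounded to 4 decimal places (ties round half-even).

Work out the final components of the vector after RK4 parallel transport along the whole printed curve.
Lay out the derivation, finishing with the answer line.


gamma'(tau) = (1 - 2*tau, 2*tau); f(tau, V)^k = -Gamma^k_ij(gamma(tau)) gamma'^i(tau) V^j; h = 1/3; intermediate values shown to 6 dp
curve data and Christoffel symbols at the stage parameters:
  tau = 0.000000: gamma = (-0.125000, 0.250000), gamma' = (1.000000, 0.000000); Gamma_sss = 0.000000, Gamma_sst = 0.000000, Gamma_stt = 0.000000, Gamma_tss = 0.000000, Gamma_tst = 0.000000, Gamma_ttt = 0.000000
  tau = 0.166667: gamma = (0.013889, 0.277778), gamma' = (0.666667, 0.333333); Gamma_sss = 0.000000, Gamma_sst = 0.000000, Gamma_stt = 0.000000, Gamma_tss = 0.000000, Gamma_tst = 0.000000, Gamma_ttt = 0.000000
  tau = 0.333333: gamma = (0.097222, 0.361111), gamma' = (0.333333, 0.666667); Gamma_sss = 0.000000, Gamma_sst = 0.000000, Gamma_stt = 0.000000, Gamma_tss = 0.000000, Gamma_tst = 0.000000, Gamma_ttt = 0.000000
  tau = 0.500000: gamma = (0.125000, 0.500000), gamma' = (0.000000, 1.000000); Gamma_sss = 0.000000, Gamma_sst = 0.000000, Gamma_stt = 0.000000, Gamma_tss = 0.000000, Gamma_tst = 0.000000, Gamma_ttt = 0.000000
  tau = 0.666667: gamma = (0.097222, 0.694444), gamma' = (-0.333333, 1.333333); Gamma_sss = 0.000000, Gamma_sst = 0.000000, Gamma_stt = 0.000000, Gamma_tss = 0.000000, Gamma_tst = 0.000000, Gamma_ttt = 0.000000
  tau = 0.833333: gamma = (0.013889, 0.944444), gamma' = (-0.666667, 1.666667); Gamma_sss = 0.000000, Gamma_sst = 0.000000, Gamma_stt = 0.000000, Gamma_tss = 0.000000, Gamma_tst = 0.000000, Gamma_ttt = 0.000000
  tau = 1.000000: gamma = (-0.125000, 1.250000), gamma' = (-1.000000, 2.000000); Gamma_sss = 0.000000, Gamma_sst = 0.000000, Gamma_stt = 0.000000, Gamma_tss = 0.000000, Gamma_tst = 0.000000, Gamma_ttt = 0.000000
step 0: V^s = 0.7500, V^t = 2.0000
step 1: k1 = (0.000000, 0.000000), k2 = (0.000000, 0.000000), k3 = (0.000000, 0.000000), k4 = (0.000000, 0.000000); V <- V + (h/6)(k1 + 2k2 + 2k3 + k4): V^s = 0.7500, V^t = 2.0000
step 2: k1 = (0.000000, 0.000000), k2 = (0.000000, 0.000000), k3 = (0.000000, 0.000000), k4 = (0.000000, 0.000000); V <- V + (h/6)(k1 + 2k2 + 2k3 + k4): V^s = 0.7500, V^t = 2.0000
step 3: k1 = (0.000000, 0.000000), k2 = (0.000000, 0.000000), k3 = (0.000000, 0.000000), k4 = (0.000000, 0.000000); V <- V + (h/6)(k1 + 2k2 + 2k3 + k4): V^s = 0.7500, V^t = 2.0000

Answer: V^s = 0.7500, V^t = 2.0000
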